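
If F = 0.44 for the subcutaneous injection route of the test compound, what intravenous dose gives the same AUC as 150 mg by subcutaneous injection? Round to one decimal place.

Systemic exposure from an extravascular dose = F × D_ev, so the equivalent IV dose is F × D_ev.
D_iv = F × D_ev = 0.44 × 150 = 66 mg

D_iv = 66.0 mg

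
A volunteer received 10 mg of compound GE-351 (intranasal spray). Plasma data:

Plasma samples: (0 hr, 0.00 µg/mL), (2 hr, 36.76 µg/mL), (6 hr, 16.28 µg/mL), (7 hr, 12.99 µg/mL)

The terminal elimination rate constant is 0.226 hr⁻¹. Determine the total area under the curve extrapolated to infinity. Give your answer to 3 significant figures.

Trapezoidal AUC_0→7:
  [0→2]: (0.00+36.76)/2 × 2 = 36.76
  [2→6]: (36.76+16.28)/2 × 4 = 106.08
  [6→7]: (16.28+12.99)/2 × 1 = 14.635
  Sum = 157.475 µg/mL·hr
Extrapolated tail: C_last / k_e = 12.99 / 0.226 = 57.478
AUC_0→∞ = 157.475 + 57.478 = 214.953 µg/mL·hr

AUC = 215 µg/mL·hr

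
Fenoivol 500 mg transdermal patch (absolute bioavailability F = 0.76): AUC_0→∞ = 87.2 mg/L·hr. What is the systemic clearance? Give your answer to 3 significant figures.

CL = F × Dose / AUC_0→∞
   = 0.76 × 500 / 87.2 = 4.3578 L/hr

CL = 4.36 L/hr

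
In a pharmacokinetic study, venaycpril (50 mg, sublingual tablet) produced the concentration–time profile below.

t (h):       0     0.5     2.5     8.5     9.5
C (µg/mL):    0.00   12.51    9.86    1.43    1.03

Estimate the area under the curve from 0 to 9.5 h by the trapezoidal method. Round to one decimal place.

AUC = 60.6 µg/mL·h

Trapezoidal AUC_0→9.5:
  [0→0.5]: (0.00+12.51)/2 × 0.5 = 3.1275
  [0.5→2.5]: (12.51+9.86)/2 × 2 = 22.37
  [2.5→8.5]: (9.86+1.43)/2 × 6 = 33.87
  [8.5→9.5]: (1.43+1.03)/2 × 1 = 1.23
  Sum = 60.5975 µg/mL·h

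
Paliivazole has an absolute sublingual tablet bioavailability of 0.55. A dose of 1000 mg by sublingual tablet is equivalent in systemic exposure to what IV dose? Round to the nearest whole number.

Systemic exposure from an extravascular dose = F × D_ev, so the equivalent IV dose is F × D_ev.
D_iv = F × D_ev = 0.55 × 1000 = 550 mg

D_iv = 550 mg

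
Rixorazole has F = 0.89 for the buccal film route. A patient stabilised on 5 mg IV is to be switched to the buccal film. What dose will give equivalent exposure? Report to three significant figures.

D_buccal = 5.62 mg

For equal systemic exposure: F × D_ev = D_iv
D_ev = D_iv / F = 5 / 0.89 = 5.61798 mg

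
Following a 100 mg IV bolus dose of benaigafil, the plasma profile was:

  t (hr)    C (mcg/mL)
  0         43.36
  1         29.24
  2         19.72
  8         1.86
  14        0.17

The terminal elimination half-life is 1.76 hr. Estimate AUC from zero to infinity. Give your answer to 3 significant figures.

Trapezoidal AUC_0→14:
  [0→1]: (43.36+29.24)/2 × 1 = 36.3
  [1→2]: (29.24+19.72)/2 × 1 = 24.48
  [2→8]: (19.72+1.86)/2 × 6 = 64.74
  [8→14]: (1.86+0.17)/2 × 6 = 6.09
  Sum = 131.61 mcg/mL·hr
k_e = ln2 / t½ = 0.693147 / 1.76 = 0.3938 hr^-1
Extrapolated tail: C_last / k_e = 0.17 / 0.3938 = 0.432
AUC_0→∞ = 131.61 + 0.432 = 132.042 mcg/mL·hr

AUC = 132 mcg/mL·hr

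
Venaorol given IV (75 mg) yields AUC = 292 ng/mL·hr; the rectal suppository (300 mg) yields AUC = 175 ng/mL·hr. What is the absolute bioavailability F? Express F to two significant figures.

F = (AUC_ev / D_ev) / (AUC_iv / D_iv)
  = (175/300) / (292/75)
  = 0.583333 / 3.89333 = 0.1498

F = 0.15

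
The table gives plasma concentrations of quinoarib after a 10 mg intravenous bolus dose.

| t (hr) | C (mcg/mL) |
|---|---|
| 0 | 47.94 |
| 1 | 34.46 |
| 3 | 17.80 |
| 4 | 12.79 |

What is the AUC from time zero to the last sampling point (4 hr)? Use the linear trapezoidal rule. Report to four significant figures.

Trapezoidal AUC_0→4:
  [0→1]: (47.94+34.46)/2 × 1 = 41.2
  [1→3]: (34.46+17.80)/2 × 2 = 52.26
  [3→4]: (17.80+12.79)/2 × 1 = 15.295
  Sum = 108.755 mcg/mL·hr

AUC = 108.8 mcg/mL·hr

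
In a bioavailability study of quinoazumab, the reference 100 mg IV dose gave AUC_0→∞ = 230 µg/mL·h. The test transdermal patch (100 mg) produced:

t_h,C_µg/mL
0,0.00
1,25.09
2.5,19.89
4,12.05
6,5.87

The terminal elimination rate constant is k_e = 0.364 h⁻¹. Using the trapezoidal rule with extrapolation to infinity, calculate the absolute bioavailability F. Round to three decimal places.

Trapezoidal AUC_0→6 (transdermal patch):
  [0→1]: (0.00+25.09)/2 × 1 = 12.545
  [1→2.5]: (25.09+19.89)/2 × 1.5 = 33.735
  [2.5→4]: (19.89+12.05)/2 × 1.5 = 23.955
  [4→6]: (12.05+5.87)/2 × 2 = 17.92
  Sum = 88.155 µg/mL·h
Tail: C_last/k_e = 5.87/0.364 = 16.126
AUC_0→∞ (transdermal patch) = 88.155 + 16.126 = 104.281 µg/mL·h
F = (AUC_ev/D_ev)/(AUC_iv/D_iv) = (104.281/100)/(230/100) = 1.04281/2.3 = 0.4534

F = 0.453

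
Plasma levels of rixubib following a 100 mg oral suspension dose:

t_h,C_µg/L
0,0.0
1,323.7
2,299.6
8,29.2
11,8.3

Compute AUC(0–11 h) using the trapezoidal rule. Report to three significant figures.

Trapezoidal AUC_0→11:
  [0→1]: (0.0+323.7)/2 × 1 = 161.85
  [1→2]: (323.7+299.6)/2 × 1 = 311.65
  [2→8]: (299.6+29.2)/2 × 6 = 986.4
  [8→11]: (29.2+8.3)/2 × 3 = 56.25
  Sum = 1516.15 µg/L·h

AUC = 1520 µg/L·h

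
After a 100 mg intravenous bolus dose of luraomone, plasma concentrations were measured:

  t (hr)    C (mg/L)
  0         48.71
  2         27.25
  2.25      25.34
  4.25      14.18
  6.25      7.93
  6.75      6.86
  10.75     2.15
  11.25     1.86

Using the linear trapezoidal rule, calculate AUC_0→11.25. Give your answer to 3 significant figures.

Trapezoidal AUC_0→11.25:
  [0→2]: (48.71+27.25)/2 × 2 = 75.96
  [2→2.25]: (27.25+25.34)/2 × 0.25 = 6.57375
  [2.25→4.25]: (25.34+14.18)/2 × 2 = 39.52
  [4.25→6.25]: (14.18+7.93)/2 × 2 = 22.11
  [6.25→6.75]: (7.93+6.86)/2 × 0.5 = 3.6975
  [6.75→10.75]: (6.86+2.15)/2 × 4 = 18.02
  [10.75→11.25]: (2.15+1.86)/2 × 0.5 = 1.0025
  Sum = 166.88375 mg/L·hr

AUC = 167 mg/L·hr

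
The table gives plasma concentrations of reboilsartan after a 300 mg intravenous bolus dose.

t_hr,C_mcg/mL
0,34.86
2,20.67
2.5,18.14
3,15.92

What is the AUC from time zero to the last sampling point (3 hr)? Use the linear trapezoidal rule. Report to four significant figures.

Trapezoidal AUC_0→3:
  [0→2]: (34.86+20.67)/2 × 2 = 55.53
  [2→2.5]: (20.67+18.14)/2 × 0.5 = 9.7025
  [2.5→3]: (18.14+15.92)/2 × 0.5 = 8.515
  Sum = 73.7475 mcg/mL·hr

AUC = 73.75 mcg/mL·hr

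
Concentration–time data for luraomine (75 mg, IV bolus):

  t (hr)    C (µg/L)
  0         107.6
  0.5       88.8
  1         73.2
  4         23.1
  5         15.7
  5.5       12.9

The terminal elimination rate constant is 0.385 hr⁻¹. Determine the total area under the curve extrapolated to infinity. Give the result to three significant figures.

Trapezoidal AUC_0→5.5:
  [0→0.5]: (107.6+88.8)/2 × 0.5 = 49.1
  [0.5→1]: (88.8+73.2)/2 × 0.5 = 40.5
  [1→4]: (73.2+23.1)/2 × 3 = 144.45
  [4→5]: (23.1+15.7)/2 × 1 = 19.4
  [5→5.5]: (15.7+12.9)/2 × 0.5 = 7.15
  Sum = 260.6 µg/L·hr
Extrapolated tail: C_last / k_e = 12.9 / 0.385 = 33.506
AUC_0→∞ = 260.6 + 33.506 = 294.106 µg/L·hr

AUC = 294 µg/L·hr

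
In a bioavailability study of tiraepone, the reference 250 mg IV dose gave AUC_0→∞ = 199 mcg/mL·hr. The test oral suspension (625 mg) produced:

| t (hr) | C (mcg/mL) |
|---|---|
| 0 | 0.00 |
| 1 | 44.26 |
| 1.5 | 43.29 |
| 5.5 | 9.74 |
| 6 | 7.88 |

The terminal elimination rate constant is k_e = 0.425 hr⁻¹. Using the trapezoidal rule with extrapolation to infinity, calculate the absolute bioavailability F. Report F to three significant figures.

Trapezoidal AUC_0→6 (oral suspension):
  [0→1]: (0.00+44.26)/2 × 1 = 22.13
  [1→1.5]: (44.26+43.29)/2 × 0.5 = 21.8875
  [1.5→5.5]: (43.29+9.74)/2 × 4 = 106.06
  [5.5→6]: (9.74+7.88)/2 × 0.5 = 4.405
  Sum = 154.4825 mcg/mL·hr
Tail: C_last/k_e = 7.88/0.425 = 18.541
AUC_0→∞ (oral suspension) = 154.4825 + 18.541 = 173.0235 mcg/mL·hr
F = (AUC_ev/D_ev)/(AUC_iv/D_iv) = (173.0235/625)/(199/250) = 0.2768376/0.796 = 0.3478

F = 0.348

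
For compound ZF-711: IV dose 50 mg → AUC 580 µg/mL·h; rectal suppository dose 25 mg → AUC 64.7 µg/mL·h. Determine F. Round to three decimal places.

F = (AUC_ev / D_ev) / (AUC_iv / D_iv)
  = (64.7/25) / (580/50)
  = 2.588 / 11.6 = 0.2231

F = 0.223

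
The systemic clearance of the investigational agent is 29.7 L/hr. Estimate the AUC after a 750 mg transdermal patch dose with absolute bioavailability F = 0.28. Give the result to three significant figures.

AUC = 7.07 mg/L·hr

AUC_0→∞ = F × Dose / CL
        = 0.28 × 750 / 29.7 = 7.07071 mg/L·hr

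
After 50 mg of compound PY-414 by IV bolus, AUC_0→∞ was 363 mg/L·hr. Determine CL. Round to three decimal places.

CL = Dose_iv / AUC_0→∞
   = 50 / 363 = 0.137741 L/hr

CL = 0.138 L/hr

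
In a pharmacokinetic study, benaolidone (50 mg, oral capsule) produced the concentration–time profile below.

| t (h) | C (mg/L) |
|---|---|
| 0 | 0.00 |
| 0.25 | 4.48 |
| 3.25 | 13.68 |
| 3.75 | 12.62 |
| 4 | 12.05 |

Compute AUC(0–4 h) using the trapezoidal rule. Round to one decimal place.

AUC = 37.5 mg/L·h

Trapezoidal AUC_0→4:
  [0→0.25]: (0.00+4.48)/2 × 0.25 = 0.56
  [0.25→3.25]: (4.48+13.68)/2 × 3 = 27.24
  [3.25→3.75]: (13.68+12.62)/2 × 0.5 = 6.575
  [3.75→4]: (12.62+12.05)/2 × 0.25 = 3.08375
  Sum = 37.45875 mg/L·h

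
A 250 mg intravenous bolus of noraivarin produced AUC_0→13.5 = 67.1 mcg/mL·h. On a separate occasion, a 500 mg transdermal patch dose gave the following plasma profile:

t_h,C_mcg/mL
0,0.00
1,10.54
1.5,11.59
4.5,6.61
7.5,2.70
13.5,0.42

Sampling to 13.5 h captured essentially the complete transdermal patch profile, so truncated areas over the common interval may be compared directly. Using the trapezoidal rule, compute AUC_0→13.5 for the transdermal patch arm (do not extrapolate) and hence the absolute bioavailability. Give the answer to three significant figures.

F = 0.458

Trapezoidal AUC_0→13.5 (transdermal patch):
  [0→1]: (0.00+10.54)/2 × 1 = 5.27
  [1→1.5]: (10.54+11.59)/2 × 0.5 = 5.5325
  [1.5→4.5]: (11.59+6.61)/2 × 3 = 27.3
  [4.5→7.5]: (6.61+2.70)/2 × 3 = 13.965
  [7.5→13.5]: (2.70+0.42)/2 × 6 = 9.36
  Sum = 61.4275 mcg/mL·h
F = (AUC_ev/D_ev)/(AUC_iv/D_iv) = (61.4275/500)/(67.1/250) = 0.122855/0.2684 = 0.4577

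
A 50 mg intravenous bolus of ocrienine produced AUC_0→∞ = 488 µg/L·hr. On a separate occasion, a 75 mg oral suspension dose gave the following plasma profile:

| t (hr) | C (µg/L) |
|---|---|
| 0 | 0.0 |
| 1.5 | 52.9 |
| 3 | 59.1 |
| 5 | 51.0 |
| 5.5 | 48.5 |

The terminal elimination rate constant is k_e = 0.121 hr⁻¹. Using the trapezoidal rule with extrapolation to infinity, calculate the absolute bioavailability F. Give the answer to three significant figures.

F = 0.901

Trapezoidal AUC_0→5.5 (oral suspension):
  [0→1.5]: (0.0+52.9)/2 × 1.5 = 39.675
  [1.5→3]: (52.9+59.1)/2 × 1.5 = 84.0
  [3→5]: (59.1+51.0)/2 × 2 = 110.1
  [5→5.5]: (51.0+48.5)/2 × 0.5 = 24.875
  Sum = 258.65 µg/L·hr
Tail: C_last/k_e = 48.5/0.121 = 400.826
AUC_0→∞ (oral suspension) = 258.65 + 400.826 = 659.476 µg/L·hr
F = (AUC_ev/D_ev)/(AUC_iv/D_iv) = (659.476/75)/(488/50) = 8.79301/9.76 = 0.9009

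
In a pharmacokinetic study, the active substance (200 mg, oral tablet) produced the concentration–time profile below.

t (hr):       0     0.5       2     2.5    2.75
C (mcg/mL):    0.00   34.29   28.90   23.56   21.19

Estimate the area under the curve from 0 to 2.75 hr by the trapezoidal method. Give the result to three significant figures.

AUC = 74.7 mcg/mL·hr

Trapezoidal AUC_0→2.75:
  [0→0.5]: (0.00+34.29)/2 × 0.5 = 8.5725
  [0.5→2]: (34.29+28.90)/2 × 1.5 = 47.3925
  [2→2.5]: (28.90+23.56)/2 × 0.5 = 13.115
  [2.5→2.75]: (23.56+21.19)/2 × 0.25 = 5.59375
  Sum = 74.67375 mcg/mL·hr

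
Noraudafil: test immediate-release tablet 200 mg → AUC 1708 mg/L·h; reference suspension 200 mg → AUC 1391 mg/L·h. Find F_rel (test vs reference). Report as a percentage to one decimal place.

F_rel = (AUC_test/D_test) / (AUC_ref/D_ref)
      = (1708/200) / (1391/200)
      = 8.54 / 6.955 = 1.2279 = 122.79%

F_rel = 122.8%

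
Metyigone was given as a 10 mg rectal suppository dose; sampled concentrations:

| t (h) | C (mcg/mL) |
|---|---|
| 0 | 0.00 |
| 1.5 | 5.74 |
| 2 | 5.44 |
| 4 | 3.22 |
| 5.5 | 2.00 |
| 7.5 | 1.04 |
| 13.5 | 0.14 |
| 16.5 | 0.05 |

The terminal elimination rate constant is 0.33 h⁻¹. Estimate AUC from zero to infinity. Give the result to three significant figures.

Trapezoidal AUC_0→16.5:
  [0→1.5]: (0.00+5.74)/2 × 1.5 = 4.305
  [1.5→2]: (5.74+5.44)/2 × 0.5 = 2.795
  [2→4]: (5.44+3.22)/2 × 2 = 8.66
  [4→5.5]: (3.22+2.00)/2 × 1.5 = 3.915
  [5.5→7.5]: (2.00+1.04)/2 × 2 = 3.04
  [7.5→13.5]: (1.04+0.14)/2 × 6 = 3.54
  [13.5→16.5]: (0.14+0.05)/2 × 3 = 0.285
  Sum = 26.54 mcg/mL·h
Extrapolated tail: C_last / k_e = 0.05 / 0.33 = 0.152
AUC_0→∞ = 26.54 + 0.152 = 26.692 mcg/mL·h

AUC = 26.7 mcg/mL·h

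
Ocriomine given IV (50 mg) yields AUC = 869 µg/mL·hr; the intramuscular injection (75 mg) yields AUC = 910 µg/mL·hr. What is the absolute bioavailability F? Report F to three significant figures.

F = (AUC_ev / D_ev) / (AUC_iv / D_iv)
  = (910/75) / (869/50)
  = 12.1333 / 17.38 = 0.6981

F = 0.698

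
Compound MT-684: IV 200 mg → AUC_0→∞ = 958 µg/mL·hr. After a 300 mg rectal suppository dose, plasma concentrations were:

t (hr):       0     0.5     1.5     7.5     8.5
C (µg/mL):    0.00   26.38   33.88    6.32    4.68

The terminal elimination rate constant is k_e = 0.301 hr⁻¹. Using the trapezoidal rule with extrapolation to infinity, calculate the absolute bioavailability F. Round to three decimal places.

F = 0.124

Trapezoidal AUC_0→8.5 (rectal suppository):
  [0→0.5]: (0.00+26.38)/2 × 0.5 = 6.595
  [0.5→1.5]: (26.38+33.88)/2 × 1 = 30.13
  [1.5→7.5]: (33.88+6.32)/2 × 6 = 120.6
  [7.5→8.5]: (6.32+4.68)/2 × 1 = 5.5
  Sum = 162.825 µg/mL·hr
Tail: C_last/k_e = 4.68/0.301 = 15.548
AUC_0→∞ (rectal suppository) = 162.825 + 15.548 = 178.373 µg/mL·hr
F = (AUC_ev/D_ev)/(AUC_iv/D_iv) = (178.373/300)/(958/200) = 0.594577/4.79 = 0.1241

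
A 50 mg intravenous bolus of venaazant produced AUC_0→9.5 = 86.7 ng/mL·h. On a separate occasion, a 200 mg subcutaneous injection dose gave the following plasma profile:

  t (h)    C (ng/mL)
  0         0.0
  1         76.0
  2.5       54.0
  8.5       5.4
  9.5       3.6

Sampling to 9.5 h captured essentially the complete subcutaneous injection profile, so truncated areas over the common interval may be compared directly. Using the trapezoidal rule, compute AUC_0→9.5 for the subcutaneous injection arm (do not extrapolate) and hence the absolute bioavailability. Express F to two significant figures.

F = 0.92

Trapezoidal AUC_0→9.5 (subcutaneous injection):
  [0→1]: (0.0+76.0)/2 × 1 = 38.0
  [1→2.5]: (76.0+54.0)/2 × 1.5 = 97.5
  [2.5→8.5]: (54.0+5.4)/2 × 6 = 178.2
  [8.5→9.5]: (5.4+3.6)/2 × 1 = 4.5
  Sum = 318.2 ng/mL·h
F = (AUC_ev/D_ev)/(AUC_iv/D_iv) = (318.2/200)/(86.7/50) = 1.591/1.734 = 0.9175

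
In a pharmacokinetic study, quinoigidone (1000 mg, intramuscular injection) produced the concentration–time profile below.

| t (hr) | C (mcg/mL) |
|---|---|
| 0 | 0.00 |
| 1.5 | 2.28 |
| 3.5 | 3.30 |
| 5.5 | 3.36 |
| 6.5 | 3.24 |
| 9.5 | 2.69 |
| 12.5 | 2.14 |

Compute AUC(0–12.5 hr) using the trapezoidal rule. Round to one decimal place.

AUC = 33.4 mcg/mL·hr

Trapezoidal AUC_0→12.5:
  [0→1.5]: (0.00+2.28)/2 × 1.5 = 1.71
  [1.5→3.5]: (2.28+3.30)/2 × 2 = 5.58
  [3.5→5.5]: (3.30+3.36)/2 × 2 = 6.66
  [5.5→6.5]: (3.36+3.24)/2 × 1 = 3.3
  [6.5→9.5]: (3.24+2.69)/2 × 3 = 8.895
  [9.5→12.5]: (2.69+2.14)/2 × 3 = 7.245
  Sum = 33.39 mcg/mL·hr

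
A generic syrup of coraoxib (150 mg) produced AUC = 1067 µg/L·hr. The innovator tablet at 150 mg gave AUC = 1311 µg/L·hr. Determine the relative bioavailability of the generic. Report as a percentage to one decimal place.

F_rel = (AUC_test/D_test) / (AUC_ref/D_ref)
      = (1067/150) / (1311/150)
      = 7.11333 / 8.74 = 0.8139 = 81.39%

F_rel = 81.4%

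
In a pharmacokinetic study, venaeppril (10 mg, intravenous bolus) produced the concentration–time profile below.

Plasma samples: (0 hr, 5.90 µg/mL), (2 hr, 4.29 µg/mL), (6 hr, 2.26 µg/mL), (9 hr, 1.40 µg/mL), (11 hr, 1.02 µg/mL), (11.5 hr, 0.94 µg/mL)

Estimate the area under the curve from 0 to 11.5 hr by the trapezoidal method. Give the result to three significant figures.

Trapezoidal AUC_0→11.5:
  [0→2]: (5.90+4.29)/2 × 2 = 10.19
  [2→6]: (4.29+2.26)/2 × 4 = 13.1
  [6→9]: (2.26+1.40)/2 × 3 = 5.49
  [9→11]: (1.40+1.02)/2 × 2 = 2.42
  [11→11.5]: (1.02+0.94)/2 × 0.5 = 0.49
  Sum = 31.69 µg/mL·hr

AUC = 31.7 µg/mL·hr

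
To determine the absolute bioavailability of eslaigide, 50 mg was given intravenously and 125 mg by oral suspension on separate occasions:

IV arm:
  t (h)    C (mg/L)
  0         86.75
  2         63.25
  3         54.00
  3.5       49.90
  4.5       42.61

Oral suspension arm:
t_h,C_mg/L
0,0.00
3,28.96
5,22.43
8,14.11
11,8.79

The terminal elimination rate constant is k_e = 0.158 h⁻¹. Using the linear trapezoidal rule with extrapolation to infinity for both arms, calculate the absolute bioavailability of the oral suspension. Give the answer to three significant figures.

F = 0.174

Trapezoidal AUC_0→4.5 (IV):
  [0→2]: (86.75+63.25)/2 × 2 = 150.0
  [2→3]: (63.25+54.00)/2 × 1 = 58.625
  [3→3.5]: (54.00+49.90)/2 × 0.5 = 25.975
  [3.5→4.5]: (49.90+42.61)/2 × 1 = 46.255
  Sum = 280.855 mg/L·h
IV tail: 42.61/0.158 = 269.684; AUC_iv,0→∞ = 280.855 + 269.684 = 550.539 mg/L·h
Trapezoidal AUC_0→11 (oral suspension):
  [0→3]: (0.00+28.96)/2 × 3 = 43.44
  [3→5]: (28.96+22.43)/2 × 2 = 51.39
  [5→8]: (22.43+14.11)/2 × 3 = 54.81
  [8→11]: (14.11+8.79)/2 × 3 = 34.35
  Sum = 183.99 mg/L·h
oral suspension tail: 8.79/0.158 = 55.633; AUC_ev,0→∞ = 183.99 + 55.633 = 239.623 mg/L·h
F = (AUC_ev/D_ev)/(AUC_iv/D_iv) = (239.623/125)/(550.539/50) = 1.916984/11.01078 = 0.1741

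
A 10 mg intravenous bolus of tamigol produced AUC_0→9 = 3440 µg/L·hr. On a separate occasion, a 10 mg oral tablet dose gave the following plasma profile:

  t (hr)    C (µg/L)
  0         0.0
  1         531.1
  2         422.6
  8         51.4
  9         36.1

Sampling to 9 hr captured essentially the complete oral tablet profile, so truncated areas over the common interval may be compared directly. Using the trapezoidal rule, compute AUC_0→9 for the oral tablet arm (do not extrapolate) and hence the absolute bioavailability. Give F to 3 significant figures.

Trapezoidal AUC_0→9 (oral tablet):
  [0→1]: (0.0+531.1)/2 × 1 = 265.55
  [1→2]: (531.1+422.6)/2 × 1 = 476.85
  [2→8]: (422.6+51.4)/2 × 6 = 1422.0
  [8→9]: (51.4+36.1)/2 × 1 = 43.75
  Sum = 2208.15 µg/L·hr
F = (AUC_ev/D_ev)/(AUC_iv/D_iv) = (2208.15/10)/(3440/10) = 220.815/344 = 0.6419

F = 0.642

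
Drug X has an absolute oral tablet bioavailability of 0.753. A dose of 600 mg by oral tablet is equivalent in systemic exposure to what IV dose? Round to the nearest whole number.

D_iv = 452 mg

Systemic exposure from an extravascular dose = F × D_ev, so the equivalent IV dose is F × D_ev.
D_iv = F × D_ev = 0.753 × 600 = 451.8 mg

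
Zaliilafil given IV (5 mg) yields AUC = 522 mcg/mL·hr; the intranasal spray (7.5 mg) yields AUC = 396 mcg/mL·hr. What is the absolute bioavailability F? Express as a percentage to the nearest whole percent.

F = 51%

F = (AUC_ev / D_ev) / (AUC_iv / D_iv)
  = (396/7.5) / (522/5)
  = 52.8 / 104.4 = 0.5057
  = 50.57%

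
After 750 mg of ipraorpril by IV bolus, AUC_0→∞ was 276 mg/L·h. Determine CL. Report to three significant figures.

CL = 2.72 L/h

CL = Dose_iv / AUC_0→∞
   = 750 / 276 = 2.71739 L/h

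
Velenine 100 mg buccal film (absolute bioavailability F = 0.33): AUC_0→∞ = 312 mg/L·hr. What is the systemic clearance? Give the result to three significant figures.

CL = 0.106 L/hr

CL = F × Dose / AUC_0→∞
   = 0.33 × 100 / 312 = 0.105769 L/hr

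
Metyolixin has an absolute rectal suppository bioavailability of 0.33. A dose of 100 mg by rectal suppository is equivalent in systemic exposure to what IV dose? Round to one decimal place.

Systemic exposure from an extravascular dose = F × D_ev, so the equivalent IV dose is F × D_ev.
D_iv = F × D_ev = 0.33 × 100 = 33 mg

D_iv = 33.0 mg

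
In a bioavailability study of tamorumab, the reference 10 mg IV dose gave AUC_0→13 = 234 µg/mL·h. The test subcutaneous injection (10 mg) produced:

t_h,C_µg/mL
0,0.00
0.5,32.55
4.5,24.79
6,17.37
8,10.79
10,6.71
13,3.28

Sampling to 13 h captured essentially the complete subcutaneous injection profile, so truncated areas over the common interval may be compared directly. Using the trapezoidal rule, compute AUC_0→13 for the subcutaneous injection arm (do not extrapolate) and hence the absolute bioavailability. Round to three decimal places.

F = 0.919

Trapezoidal AUC_0→13 (subcutaneous injection):
  [0→0.5]: (0.00+32.55)/2 × 0.5 = 8.1375
  [0.5→4.5]: (32.55+24.79)/2 × 4 = 114.68
  [4.5→6]: (24.79+17.37)/2 × 1.5 = 31.62
  [6→8]: (17.37+10.79)/2 × 2 = 28.16
  [8→10]: (10.79+6.71)/2 × 2 = 17.5
  [10→13]: (6.71+3.28)/2 × 3 = 14.985
  Sum = 215.0825 µg/mL·h
F = (AUC_ev/D_ev)/(AUC_iv/D_iv) = (215.0825/10)/(234/10) = 21.50825/23.4 = 0.9192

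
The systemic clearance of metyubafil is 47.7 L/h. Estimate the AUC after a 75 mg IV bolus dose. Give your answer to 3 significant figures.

AUC = 1.57 mg/L·h

AUC_0→∞ = Dose_iv / CL
        = 75 / 47.7 = 1.57233 mg/L·h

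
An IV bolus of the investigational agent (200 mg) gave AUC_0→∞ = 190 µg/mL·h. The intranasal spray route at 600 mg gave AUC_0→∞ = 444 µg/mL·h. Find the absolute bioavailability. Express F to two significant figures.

F = 0.78

F = (AUC_ev / D_ev) / (AUC_iv / D_iv)
  = (444/600) / (190/200)
  = 0.74 / 0.95 = 0.7789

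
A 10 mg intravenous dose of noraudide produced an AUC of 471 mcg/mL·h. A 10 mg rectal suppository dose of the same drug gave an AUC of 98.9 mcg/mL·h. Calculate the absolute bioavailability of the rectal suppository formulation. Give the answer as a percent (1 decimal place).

F = 21.0%

F = (AUC_ev / D_ev) / (AUC_iv / D_iv)
  = (98.9/10) / (471/10)
  = 9.89 / 47.1 = 0.2100
  = 21.00%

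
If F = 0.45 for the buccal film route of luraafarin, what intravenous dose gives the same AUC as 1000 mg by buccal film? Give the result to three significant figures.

D_iv = 450 mg

Systemic exposure from an extravascular dose = F × D_ev, so the equivalent IV dose is F × D_ev.
D_iv = F × D_ev = 0.45 × 1000 = 450 mg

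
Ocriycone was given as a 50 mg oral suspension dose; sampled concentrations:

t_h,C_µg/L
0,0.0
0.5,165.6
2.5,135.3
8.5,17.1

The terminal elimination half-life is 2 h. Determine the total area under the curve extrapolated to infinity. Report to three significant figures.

AUC = 849 µg/L·h

Trapezoidal AUC_0→8.5:
  [0→0.5]: (0.0+165.6)/2 × 0.5 = 41.4
  [0.5→2.5]: (165.6+135.3)/2 × 2 = 300.9
  [2.5→8.5]: (135.3+17.1)/2 × 6 = 457.2
  Sum = 799.5 µg/L·h
k_e = ln2 / t½ = 0.693147 / 2 = 0.3466 h^-1
Extrapolated tail: C_last / k_e = 17.1 / 0.3466 = 49.336
AUC_0→∞ = 799.5 + 49.336 = 848.836 µg/L·h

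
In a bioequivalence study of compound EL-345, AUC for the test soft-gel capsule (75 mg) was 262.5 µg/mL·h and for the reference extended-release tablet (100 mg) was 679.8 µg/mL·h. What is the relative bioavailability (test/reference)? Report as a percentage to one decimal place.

F_rel = 51.5%

F_rel = (AUC_test/D_test) / (AUC_ref/D_ref)
      = (262.5/75) / (679.8/100)
      = 3.5 / 6.798 = 0.5149 = 51.49%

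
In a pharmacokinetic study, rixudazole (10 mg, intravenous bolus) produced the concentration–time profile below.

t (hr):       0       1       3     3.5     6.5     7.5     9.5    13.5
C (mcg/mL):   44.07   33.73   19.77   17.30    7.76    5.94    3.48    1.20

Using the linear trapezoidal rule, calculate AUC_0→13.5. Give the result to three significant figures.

AUC = 165 mcg/mL·hr

Trapezoidal AUC_0→13.5:
  [0→1]: (44.07+33.73)/2 × 1 = 38.9
  [1→3]: (33.73+19.77)/2 × 2 = 53.5
  [3→3.5]: (19.77+17.30)/2 × 0.5 = 9.2675
  [3.5→6.5]: (17.30+7.76)/2 × 3 = 37.59
  [6.5→7.5]: (7.76+5.94)/2 × 1 = 6.85
  [7.5→9.5]: (5.94+3.48)/2 × 2 = 9.42
  [9.5→13.5]: (3.48+1.20)/2 × 4 = 9.36
  Sum = 164.8875 mcg/mL·hr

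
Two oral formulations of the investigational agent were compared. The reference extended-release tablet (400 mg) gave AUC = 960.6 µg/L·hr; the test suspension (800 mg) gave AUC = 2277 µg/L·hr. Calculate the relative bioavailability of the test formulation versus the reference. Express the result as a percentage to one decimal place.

F_rel = (AUC_test/D_test) / (AUC_ref/D_ref)
      = (2277/800) / (960.6/400)
      = 2.84625 / 2.4015 = 1.1852 = 118.52%

F_rel = 118.5%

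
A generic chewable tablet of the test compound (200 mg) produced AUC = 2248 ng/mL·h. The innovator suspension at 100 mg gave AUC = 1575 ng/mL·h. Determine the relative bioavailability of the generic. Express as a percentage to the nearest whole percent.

F_rel = (AUC_test/D_test) / (AUC_ref/D_ref)
      = (2248/200) / (1575/100)
      = 11.24 / 15.75 = 0.7137 = 71.37%

F_rel = 71%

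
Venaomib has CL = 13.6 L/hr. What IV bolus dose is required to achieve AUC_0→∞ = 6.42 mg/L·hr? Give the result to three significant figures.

Dose = 87.3 mg

Dose_iv = CL × AUC_0→∞
     = 13.6 × 6.42 = 87.312 mg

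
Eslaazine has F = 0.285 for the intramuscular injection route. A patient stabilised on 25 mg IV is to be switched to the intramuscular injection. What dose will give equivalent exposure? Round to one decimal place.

D_intramuscular = 87.7 mg

For equal systemic exposure: F × D_ev = D_iv
D_ev = D_iv / F = 25 / 0.285 = 87.7193 mg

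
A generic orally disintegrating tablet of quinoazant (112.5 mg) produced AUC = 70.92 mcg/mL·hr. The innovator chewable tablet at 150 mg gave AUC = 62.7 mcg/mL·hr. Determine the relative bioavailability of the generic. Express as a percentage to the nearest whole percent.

F_rel = (AUC_test/D_test) / (AUC_ref/D_ref)
      = (70.92/112.5) / (62.7/150)
      = 0.6304 / 0.418 = 1.5081 = 150.81%

F_rel = 151%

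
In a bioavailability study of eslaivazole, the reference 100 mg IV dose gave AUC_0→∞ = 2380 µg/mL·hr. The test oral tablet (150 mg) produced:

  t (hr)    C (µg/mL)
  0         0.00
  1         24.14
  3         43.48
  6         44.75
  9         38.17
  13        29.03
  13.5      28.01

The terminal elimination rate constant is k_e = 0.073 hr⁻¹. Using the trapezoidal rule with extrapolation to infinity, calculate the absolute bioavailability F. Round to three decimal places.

Trapezoidal AUC_0→13.5 (oral tablet):
  [0→1]: (0.00+24.14)/2 × 1 = 12.07
  [1→3]: (24.14+43.48)/2 × 2 = 67.62
  [3→6]: (43.48+44.75)/2 × 3 = 132.345
  [6→9]: (44.75+38.17)/2 × 3 = 124.38
  [9→13]: (38.17+29.03)/2 × 4 = 134.4
  [13→13.5]: (29.03+28.01)/2 × 0.5 = 14.26
  Sum = 485.075 µg/mL·hr
Tail: C_last/k_e = 28.01/0.073 = 383.699
AUC_0→∞ (oral tablet) = 485.075 + 383.699 = 868.774 µg/mL·hr
F = (AUC_ev/D_ev)/(AUC_iv/D_iv) = (868.774/150)/(2380/100) = 5.79183/23.8 = 0.2434

F = 0.243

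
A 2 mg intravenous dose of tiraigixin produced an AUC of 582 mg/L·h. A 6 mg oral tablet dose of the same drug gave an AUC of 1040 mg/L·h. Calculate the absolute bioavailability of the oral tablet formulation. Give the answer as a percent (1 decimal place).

F = 59.6%

F = (AUC_ev / D_ev) / (AUC_iv / D_iv)
  = (1040/6) / (582/2)
  = 173.333 / 291 = 0.5956
  = 59.56%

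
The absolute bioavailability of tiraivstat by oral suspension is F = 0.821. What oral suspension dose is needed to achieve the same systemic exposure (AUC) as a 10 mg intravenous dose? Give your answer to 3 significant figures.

D_oral = 12.2 mg

For equal systemic exposure: F × D_ev = D_iv
D_ev = D_iv / F = 10 / 0.821 = 12.1803 mg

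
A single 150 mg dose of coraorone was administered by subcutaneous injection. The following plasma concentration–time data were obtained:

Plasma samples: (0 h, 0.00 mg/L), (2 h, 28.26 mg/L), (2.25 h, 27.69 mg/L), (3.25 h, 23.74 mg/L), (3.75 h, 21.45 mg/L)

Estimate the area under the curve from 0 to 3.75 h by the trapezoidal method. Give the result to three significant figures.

AUC = 72.3 mg/L·h

Trapezoidal AUC_0→3.75:
  [0→2]: (0.00+28.26)/2 × 2 = 28.26
  [2→2.25]: (28.26+27.69)/2 × 0.25 = 6.99375
  [2.25→3.25]: (27.69+23.74)/2 × 1 = 25.715
  [3.25→3.75]: (23.74+21.45)/2 × 0.5 = 11.2975
  Sum = 72.26625 mg/L·h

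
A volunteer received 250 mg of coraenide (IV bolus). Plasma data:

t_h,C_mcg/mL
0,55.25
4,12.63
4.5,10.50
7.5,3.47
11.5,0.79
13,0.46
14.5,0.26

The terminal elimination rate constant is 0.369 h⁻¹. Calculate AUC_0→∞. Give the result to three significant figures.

Trapezoidal AUC_0→14.5:
  [0→4]: (55.25+12.63)/2 × 4 = 135.76
  [4→4.5]: (12.63+10.50)/2 × 0.5 = 5.7825
  [4.5→7.5]: (10.50+3.47)/2 × 3 = 20.955
  [7.5→11.5]: (3.47+0.79)/2 × 4 = 8.52
  [11.5→13]: (0.79+0.46)/2 × 1.5 = 0.9375
  [13→14.5]: (0.46+0.26)/2 × 1.5 = 0.54
  Sum = 172.495 mcg/mL·h
Extrapolated tail: C_last / k_e = 0.26 / 0.369 = 0.705
AUC_0→∞ = 172.495 + 0.705 = 173.2 mcg/mL·h

AUC = 173 mcg/mL·h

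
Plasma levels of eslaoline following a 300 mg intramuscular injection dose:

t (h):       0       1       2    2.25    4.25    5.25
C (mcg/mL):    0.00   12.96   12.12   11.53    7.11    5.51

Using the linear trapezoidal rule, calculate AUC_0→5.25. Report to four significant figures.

AUC = 46.93 mcg/mL·h

Trapezoidal AUC_0→5.25:
  [0→1]: (0.00+12.96)/2 × 1 = 6.48
  [1→2]: (12.96+12.12)/2 × 1 = 12.54
  [2→2.25]: (12.12+11.53)/2 × 0.25 = 2.95625
  [2.25→4.25]: (11.53+7.11)/2 × 2 = 18.64
  [4.25→5.25]: (7.11+5.51)/2 × 1 = 6.31
  Sum = 46.92625 mcg/mL·h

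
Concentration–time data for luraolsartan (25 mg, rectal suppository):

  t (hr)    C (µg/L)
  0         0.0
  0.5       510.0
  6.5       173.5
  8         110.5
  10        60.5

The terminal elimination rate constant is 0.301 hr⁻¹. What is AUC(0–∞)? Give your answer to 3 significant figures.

Trapezoidal AUC_0→10:
  [0→0.5]: (0.0+510.0)/2 × 0.5 = 127.5
  [0.5→6.5]: (510.0+173.5)/2 × 6 = 2050.5
  [6.5→8]: (173.5+110.5)/2 × 1.5 = 213.0
  [8→10]: (110.5+60.5)/2 × 2 = 171.0
  Sum = 2562.0 µg/L·hr
Extrapolated tail: C_last / k_e = 60.5 / 0.301 = 200.997
AUC_0→∞ = 2562.0 + 200.997 = 2762.997 µg/L·hr

AUC = 2760 µg/L·hr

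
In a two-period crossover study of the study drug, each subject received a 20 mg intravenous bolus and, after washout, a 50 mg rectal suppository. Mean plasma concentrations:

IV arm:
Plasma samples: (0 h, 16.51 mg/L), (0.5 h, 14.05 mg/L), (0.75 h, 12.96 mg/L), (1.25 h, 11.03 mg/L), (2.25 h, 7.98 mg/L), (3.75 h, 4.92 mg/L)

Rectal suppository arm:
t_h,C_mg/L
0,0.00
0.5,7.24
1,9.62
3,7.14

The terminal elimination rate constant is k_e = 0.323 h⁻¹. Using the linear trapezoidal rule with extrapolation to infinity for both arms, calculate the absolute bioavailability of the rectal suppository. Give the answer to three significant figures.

Trapezoidal AUC_0→3.75 (IV):
  [0→0.5]: (16.51+14.05)/2 × 0.5 = 7.64
  [0.5→0.75]: (14.05+12.96)/2 × 0.25 = 3.37625
  [0.75→1.25]: (12.96+11.03)/2 × 0.5 = 5.9975
  [1.25→2.25]: (11.03+7.98)/2 × 1 = 9.505
  [2.25→3.75]: (7.98+4.92)/2 × 1.5 = 9.675
  Sum = 36.19375 mg/L·h
IV tail: 4.92/0.323 = 15.232; AUC_iv,0→∞ = 36.19375 + 15.232 = 51.42575 mg/L·h
Trapezoidal AUC_0→3 (rectal suppository):
  [0→0.5]: (0.00+7.24)/2 × 0.5 = 1.81
  [0.5→1]: (7.24+9.62)/2 × 0.5 = 4.215
  [1→3]: (9.62+7.14)/2 × 2 = 16.76
  Sum = 22.785 mg/L·h
rectal suppository tail: 7.14/0.323 = 22.105; AUC_ev,0→∞ = 22.785 + 22.105 = 44.89 mg/L·h
F = (AUC_ev/D_ev)/(AUC_iv/D_iv) = (44.89/50)/(51.42575/20) = 0.8978/2.5712875 = 0.3492

F = 0.349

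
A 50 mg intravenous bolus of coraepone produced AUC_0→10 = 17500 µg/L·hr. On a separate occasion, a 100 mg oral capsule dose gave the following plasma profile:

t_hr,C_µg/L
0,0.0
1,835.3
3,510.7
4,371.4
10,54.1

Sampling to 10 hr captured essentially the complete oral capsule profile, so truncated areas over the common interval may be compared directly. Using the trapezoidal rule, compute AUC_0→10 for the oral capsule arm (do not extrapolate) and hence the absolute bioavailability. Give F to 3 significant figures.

F = 0.0995

Trapezoidal AUC_0→10 (oral capsule):
  [0→1]: (0.0+835.3)/2 × 1 = 417.65
  [1→3]: (835.3+510.7)/2 × 2 = 1346.0
  [3→4]: (510.7+371.4)/2 × 1 = 441.05
  [4→10]: (371.4+54.1)/2 × 6 = 1276.5
  Sum = 3481.2 µg/L·hr
F = (AUC_ev/D_ev)/(AUC_iv/D_iv) = (3481.2/100)/(17500/50) = 34.812/350 = 0.0995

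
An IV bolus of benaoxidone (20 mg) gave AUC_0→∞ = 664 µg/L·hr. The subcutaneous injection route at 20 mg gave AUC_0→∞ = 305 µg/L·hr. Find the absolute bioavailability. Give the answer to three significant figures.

F = 0.459

F = (AUC_ev / D_ev) / (AUC_iv / D_iv)
  = (305/20) / (664/20)
  = 15.25 / 33.2 = 0.4593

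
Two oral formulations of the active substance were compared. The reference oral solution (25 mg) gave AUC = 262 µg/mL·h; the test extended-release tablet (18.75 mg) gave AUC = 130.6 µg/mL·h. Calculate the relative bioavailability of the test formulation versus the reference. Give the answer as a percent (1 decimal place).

F_rel = 66.5%

F_rel = (AUC_test/D_test) / (AUC_ref/D_ref)
      = (130.6/18.75) / (262/25)
      = 6.96533 / 10.48 = 0.6646 = 66.46%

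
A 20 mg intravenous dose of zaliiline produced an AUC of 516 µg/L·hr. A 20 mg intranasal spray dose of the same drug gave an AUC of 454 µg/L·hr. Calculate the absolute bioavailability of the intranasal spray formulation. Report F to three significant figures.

F = (AUC_ev / D_ev) / (AUC_iv / D_iv)
  = (454/20) / (516/20)
  = 22.7 / 25.8 = 0.8798

F = 0.880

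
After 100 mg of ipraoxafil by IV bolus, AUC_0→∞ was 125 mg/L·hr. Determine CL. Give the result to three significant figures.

CL = Dose_iv / AUC_0→∞
   = 100 / 125 = 0.8 L/hr

CL = 0.800 L/hr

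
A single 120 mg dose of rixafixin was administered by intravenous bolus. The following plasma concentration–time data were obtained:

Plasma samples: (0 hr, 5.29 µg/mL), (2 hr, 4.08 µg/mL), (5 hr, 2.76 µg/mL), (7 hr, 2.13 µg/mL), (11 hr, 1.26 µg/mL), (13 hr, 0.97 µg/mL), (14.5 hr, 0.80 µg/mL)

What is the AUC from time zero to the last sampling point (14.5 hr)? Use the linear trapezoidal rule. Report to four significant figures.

AUC = 34.86 µg/mL·hr

Trapezoidal AUC_0→14.5:
  [0→2]: (5.29+4.08)/2 × 2 = 9.37
  [2→5]: (4.08+2.76)/2 × 3 = 10.26
  [5→7]: (2.76+2.13)/2 × 2 = 4.89
  [7→11]: (2.13+1.26)/2 × 4 = 6.78
  [11→13]: (1.26+0.97)/2 × 2 = 2.23
  [13→14.5]: (0.97+0.80)/2 × 1.5 = 1.3275
  Sum = 34.8575 µg/mL·hr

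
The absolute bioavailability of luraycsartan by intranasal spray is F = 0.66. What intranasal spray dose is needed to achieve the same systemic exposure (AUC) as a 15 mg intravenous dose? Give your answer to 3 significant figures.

For equal systemic exposure: F × D_ev = D_iv
D_ev = D_iv / F = 15 / 0.66 = 22.7273 mg

D_intranasal = 22.7 mg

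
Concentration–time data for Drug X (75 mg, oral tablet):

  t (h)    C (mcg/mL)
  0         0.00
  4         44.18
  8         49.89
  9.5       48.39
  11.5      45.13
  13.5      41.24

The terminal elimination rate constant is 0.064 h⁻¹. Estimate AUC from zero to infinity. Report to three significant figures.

AUC = 1170 mcg/mL·h

Trapezoidal AUC_0→13.5:
  [0→4]: (0.00+44.18)/2 × 4 = 88.36
  [4→8]: (44.18+49.89)/2 × 4 = 188.14
  [8→9.5]: (49.89+48.39)/2 × 1.5 = 73.71
  [9.5→11.5]: (48.39+45.13)/2 × 2 = 93.52
  [11.5→13.5]: (45.13+41.24)/2 × 2 = 86.37
  Sum = 530.1 mcg/mL·h
Extrapolated tail: C_last / k_e = 41.24 / 0.064 = 644.375
AUC_0→∞ = 530.1 + 644.375 = 1174.475 mcg/mL·h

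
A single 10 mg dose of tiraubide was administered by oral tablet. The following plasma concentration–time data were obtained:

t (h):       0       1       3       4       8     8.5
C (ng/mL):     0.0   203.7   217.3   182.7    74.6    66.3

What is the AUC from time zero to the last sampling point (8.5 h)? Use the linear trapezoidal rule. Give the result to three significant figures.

AUC = 1270 ng/mL·h

Trapezoidal AUC_0→8.5:
  [0→1]: (0.0+203.7)/2 × 1 = 101.85
  [1→3]: (203.7+217.3)/2 × 2 = 421.0
  [3→4]: (217.3+182.7)/2 × 1 = 200.0
  [4→8]: (182.7+74.6)/2 × 4 = 514.6
  [8→8.5]: (74.6+66.3)/2 × 0.5 = 35.225
  Sum = 1272.675 ng/mL·h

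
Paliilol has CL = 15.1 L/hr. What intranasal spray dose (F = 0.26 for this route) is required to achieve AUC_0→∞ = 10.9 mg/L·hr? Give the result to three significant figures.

Dose = CL × AUC_0→∞ / F
     = 15.1 × 10.9 / 0.26 = 633.038 mg

Dose = 633 mg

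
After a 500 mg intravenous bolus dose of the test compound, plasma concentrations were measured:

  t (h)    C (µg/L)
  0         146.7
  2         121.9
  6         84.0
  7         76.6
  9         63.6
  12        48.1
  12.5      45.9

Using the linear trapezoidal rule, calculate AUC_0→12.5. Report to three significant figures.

Trapezoidal AUC_0→12.5:
  [0→2]: (146.7+121.9)/2 × 2 = 268.6
  [2→6]: (121.9+84.0)/2 × 4 = 411.8
  [6→7]: (84.0+76.6)/2 × 1 = 80.3
  [7→9]: (76.6+63.6)/2 × 2 = 140.2
  [9→12]: (63.6+48.1)/2 × 3 = 167.55
  [12→12.5]: (48.1+45.9)/2 × 0.5 = 23.5
  Sum = 1091.95 µg/L·h

AUC = 1090 µg/L·h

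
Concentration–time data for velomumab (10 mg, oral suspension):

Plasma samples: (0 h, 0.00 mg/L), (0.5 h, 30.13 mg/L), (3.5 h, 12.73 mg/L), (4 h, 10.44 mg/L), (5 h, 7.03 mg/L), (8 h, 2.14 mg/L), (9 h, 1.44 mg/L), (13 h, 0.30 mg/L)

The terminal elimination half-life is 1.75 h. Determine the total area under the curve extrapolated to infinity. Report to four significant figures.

AUC = 106.1 mg/L·h

Trapezoidal AUC_0→13:
  [0→0.5]: (0.00+30.13)/2 × 0.5 = 7.5325
  [0.5→3.5]: (30.13+12.73)/2 × 3 = 64.29
  [3.5→4]: (12.73+10.44)/2 × 0.5 = 5.7925
  [4→5]: (10.44+7.03)/2 × 1 = 8.735
  [5→8]: (7.03+2.14)/2 × 3 = 13.755
  [8→9]: (2.14+1.44)/2 × 1 = 1.79
  [9→13]: (1.44+0.30)/2 × 4 = 3.48
  Sum = 105.375 mg/L·h
k_e = ln2 / t½ = 0.693147 / 1.75 = 0.3961 h^-1
Extrapolated tail: C_last / k_e = 0.30 / 0.3961 = 0.757
AUC_0→∞ = 105.375 + 0.757 = 106.132 mg/L·h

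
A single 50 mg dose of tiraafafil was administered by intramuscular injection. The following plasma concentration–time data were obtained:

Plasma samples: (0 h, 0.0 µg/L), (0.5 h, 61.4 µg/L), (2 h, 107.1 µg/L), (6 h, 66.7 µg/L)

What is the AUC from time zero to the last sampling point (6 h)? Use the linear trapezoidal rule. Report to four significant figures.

AUC = 489.3 µg/L·h

Trapezoidal AUC_0→6:
  [0→0.5]: (0.0+61.4)/2 × 0.5 = 15.35
  [0.5→2]: (61.4+107.1)/2 × 1.5 = 126.375
  [2→6]: (107.1+66.7)/2 × 4 = 347.6
  Sum = 489.325 µg/L·h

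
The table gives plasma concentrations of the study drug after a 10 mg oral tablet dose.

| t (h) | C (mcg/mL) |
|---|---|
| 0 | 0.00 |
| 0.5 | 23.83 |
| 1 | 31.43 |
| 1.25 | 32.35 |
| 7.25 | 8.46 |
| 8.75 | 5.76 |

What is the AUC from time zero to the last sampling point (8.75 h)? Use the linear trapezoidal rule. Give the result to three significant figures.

AUC = 161 mcg/mL·h

Trapezoidal AUC_0→8.75:
  [0→0.5]: (0.00+23.83)/2 × 0.5 = 5.9575
  [0.5→1]: (23.83+31.43)/2 × 0.5 = 13.815
  [1→1.25]: (31.43+32.35)/2 × 0.25 = 7.9725
  [1.25→7.25]: (32.35+8.46)/2 × 6 = 122.43
  [7.25→8.75]: (8.46+5.76)/2 × 1.5 = 10.665
  Sum = 160.84 mcg/mL·h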